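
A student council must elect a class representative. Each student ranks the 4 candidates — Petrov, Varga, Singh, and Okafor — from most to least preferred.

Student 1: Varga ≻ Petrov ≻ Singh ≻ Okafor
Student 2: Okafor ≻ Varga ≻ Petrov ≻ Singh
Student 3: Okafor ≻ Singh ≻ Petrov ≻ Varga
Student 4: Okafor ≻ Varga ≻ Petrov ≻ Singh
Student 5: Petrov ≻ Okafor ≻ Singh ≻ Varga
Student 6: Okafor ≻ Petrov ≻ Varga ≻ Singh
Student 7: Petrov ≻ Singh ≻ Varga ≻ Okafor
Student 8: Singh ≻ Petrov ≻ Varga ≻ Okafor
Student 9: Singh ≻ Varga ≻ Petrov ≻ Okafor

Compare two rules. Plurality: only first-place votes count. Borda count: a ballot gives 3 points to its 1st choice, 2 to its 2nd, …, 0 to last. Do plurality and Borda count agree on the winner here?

No

Plurality first-place counts: Petrov 2, Varga 1, Singh 2, Okafor 4 → Okafor.
Borda totals: Petrov 16, Varga 12, Singh 12, Okafor 14 → Petrov.
The two rules disagree: plurality picks Okafor, Borda picks Petrov.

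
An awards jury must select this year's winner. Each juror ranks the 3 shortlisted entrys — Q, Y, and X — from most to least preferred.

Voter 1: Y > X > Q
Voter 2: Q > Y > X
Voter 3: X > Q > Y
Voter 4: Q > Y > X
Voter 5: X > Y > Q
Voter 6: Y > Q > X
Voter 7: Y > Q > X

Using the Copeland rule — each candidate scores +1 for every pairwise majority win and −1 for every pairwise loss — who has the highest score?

Pairwise results:
  Q vs Y: Y wins 4–3.
  Q vs X: Q wins 4–3.
  Y vs X: Y wins 5–2.
Copeland scores (wins − losses):
  Q: 1 − 1 = 0
  Y: 2 − 0 = 2
  X: 0 − 2 = -2
Y has the best Copeland score.

Y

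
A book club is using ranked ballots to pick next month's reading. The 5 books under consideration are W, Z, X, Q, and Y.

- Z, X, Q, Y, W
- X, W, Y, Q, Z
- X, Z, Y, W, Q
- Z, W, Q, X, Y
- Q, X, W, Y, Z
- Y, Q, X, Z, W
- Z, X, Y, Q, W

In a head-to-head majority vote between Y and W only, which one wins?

Y

Ballots ranking Y above W: 4.
Ballots ranking W above Y: 3.
Y wins the head-to-head, 4–3.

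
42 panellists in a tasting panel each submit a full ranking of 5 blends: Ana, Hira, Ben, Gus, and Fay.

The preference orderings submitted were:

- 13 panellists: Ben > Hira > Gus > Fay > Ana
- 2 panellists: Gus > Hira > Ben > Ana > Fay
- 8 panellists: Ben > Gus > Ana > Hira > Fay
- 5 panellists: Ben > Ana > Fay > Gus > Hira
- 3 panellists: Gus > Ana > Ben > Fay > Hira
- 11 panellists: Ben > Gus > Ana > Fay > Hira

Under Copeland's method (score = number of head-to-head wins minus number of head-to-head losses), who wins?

Pairwise results:
  Ana vs Hira: Ana wins 27–15.
  Ana vs Ben: Ben wins 39–3.
  Ana vs Gus: Gus wins 37–5.
  Ana vs Fay: Ana wins 29–13.
  Hira vs Ben: Ben wins 40–2.
  Hira vs Gus: Gus wins 29–13.
  Hira vs Fay: Hira wins 23–19.
  Ben vs Gus: Ben wins 37–5.
  Ben vs Fay: Ben wins 42–0.
  Gus vs Fay: Gus wins 37–5.
Copeland scores (wins − losses):
  Ana: 2 − 2 = 0
  Hira: 1 − 3 = -2
  Ben: 4 − 0 = 4
  Gus: 3 − 1 = 2
  Fay: 0 − 4 = -4
Ben has the best Copeland score.

Ben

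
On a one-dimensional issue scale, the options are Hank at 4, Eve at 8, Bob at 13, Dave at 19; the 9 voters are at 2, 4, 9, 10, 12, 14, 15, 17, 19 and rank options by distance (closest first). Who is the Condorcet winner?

Bob

With single-peaked preferences on a line, the Condorcet winner is the candidate closest to the median voter.
The median voter (position 12) is closest to Bob at 13.
Check: Bob vs Eve — voters closer to Bob: 5 of 9.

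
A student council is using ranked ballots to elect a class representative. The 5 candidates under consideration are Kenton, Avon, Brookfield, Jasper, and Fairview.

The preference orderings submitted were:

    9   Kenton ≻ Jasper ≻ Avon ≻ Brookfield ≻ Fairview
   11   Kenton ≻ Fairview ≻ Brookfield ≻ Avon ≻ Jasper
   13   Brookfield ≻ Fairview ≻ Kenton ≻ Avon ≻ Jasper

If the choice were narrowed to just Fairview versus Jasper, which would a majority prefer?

Fairview

Ballots ranking Fairview above Jasper: 11+13 = 24.
Ballots ranking Jasper above Fairview: 9.
Fairview wins the head-to-head, 24–9.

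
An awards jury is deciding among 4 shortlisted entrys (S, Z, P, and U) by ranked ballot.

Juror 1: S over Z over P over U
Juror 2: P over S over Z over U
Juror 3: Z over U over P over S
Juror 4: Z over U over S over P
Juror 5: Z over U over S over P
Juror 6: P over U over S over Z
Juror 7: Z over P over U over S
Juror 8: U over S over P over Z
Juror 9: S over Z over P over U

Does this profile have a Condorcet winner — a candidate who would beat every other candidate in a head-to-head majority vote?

Head-to-head results (9 voters total):
S vs Z: S wins 5–4.
S vs P: S wins 5–4.
S vs U: U wins 6–3.
Z vs P: Z wins 6–3.
Z vs U: Z wins 7–2.
P vs U: P wins 5–4.
No candidate beats all others: S beats Z beats U beats S, a majority cycle.

No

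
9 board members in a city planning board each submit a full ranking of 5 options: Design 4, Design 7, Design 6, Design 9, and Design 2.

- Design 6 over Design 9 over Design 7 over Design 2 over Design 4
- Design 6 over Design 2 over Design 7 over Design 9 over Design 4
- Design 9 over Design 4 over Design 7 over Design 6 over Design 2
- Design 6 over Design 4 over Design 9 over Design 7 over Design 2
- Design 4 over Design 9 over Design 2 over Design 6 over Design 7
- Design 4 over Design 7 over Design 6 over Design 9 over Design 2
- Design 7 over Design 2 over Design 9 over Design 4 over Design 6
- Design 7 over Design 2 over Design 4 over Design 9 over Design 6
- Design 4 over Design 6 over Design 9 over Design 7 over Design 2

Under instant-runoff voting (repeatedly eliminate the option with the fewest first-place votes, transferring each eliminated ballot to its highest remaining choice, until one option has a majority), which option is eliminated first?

Round 1: Design 4 3, Design 6 3, Design 7 2, Design 9 1, Design 2 0. Design 2 has the fewest and is eliminated.
Round 2: Design 4 3, Design 6 3, Design 7 2, Design 9 1. Design 9 has the fewest and is eliminated.
Round 3: Design 4 4, Design 6 3, Design 7 2. Design 7 has the fewest and is eliminated.
Round 4: Design 4 6, Design 6 3. Design 4 has a majority.

Design 2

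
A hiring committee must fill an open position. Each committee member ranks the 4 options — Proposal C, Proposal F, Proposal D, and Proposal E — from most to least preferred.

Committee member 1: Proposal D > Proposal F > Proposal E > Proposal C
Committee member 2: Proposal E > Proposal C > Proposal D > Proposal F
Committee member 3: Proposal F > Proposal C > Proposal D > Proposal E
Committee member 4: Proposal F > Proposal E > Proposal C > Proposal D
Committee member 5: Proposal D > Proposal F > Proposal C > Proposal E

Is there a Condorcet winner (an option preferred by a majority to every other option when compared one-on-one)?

Head-to-head results (5 voters total):
Proposal C vs Proposal F: Proposal F wins 4–1.
Proposal C vs Proposal D: Proposal C wins 3–2.
Proposal C vs Proposal E: Proposal E wins 3–2.
Proposal F vs Proposal D: Proposal D wins 3–2.
Proposal F vs Proposal E: Proposal F wins 4–1.
Proposal D vs Proposal E: Proposal D wins 3–2.
No candidate beats all others: Proposal C beats Proposal D beats Proposal F beats Proposal C, a majority cycle.

No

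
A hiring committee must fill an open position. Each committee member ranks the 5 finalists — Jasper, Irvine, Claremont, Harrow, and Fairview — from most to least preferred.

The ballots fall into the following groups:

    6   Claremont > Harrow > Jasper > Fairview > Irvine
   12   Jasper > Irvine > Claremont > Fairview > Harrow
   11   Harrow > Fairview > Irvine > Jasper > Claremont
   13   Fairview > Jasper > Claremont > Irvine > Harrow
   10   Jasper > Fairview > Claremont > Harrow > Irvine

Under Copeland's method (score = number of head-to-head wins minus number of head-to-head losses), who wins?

Jasper

Pairwise results:
  Jasper vs Irvine: Jasper wins 41–11.
  Jasper vs Claremont: Jasper wins 46–6.
  Jasper vs Harrow: Jasper wins 35–17.
  Jasper vs Fairview: Jasper wins 28–24.
  Irvine vs Claremont: Claremont wins 29–23.
  Irvine vs Harrow: Harrow wins 27–25.
  Irvine vs Fairview: Fairview wins 40–12.
  Claremont vs Harrow: Claremont wins 41–11.
  Claremont vs Fairview: Fairview wins 34–18.
  Harrow vs Fairview: Fairview wins 35–17.
Copeland scores (wins − losses):
  Jasper: 4 − 0 = 4
  Irvine: 0 − 4 = -4
  Claremont: 2 − 2 = 0
  Harrow: 1 − 3 = -2
  Fairview: 3 − 1 = 2
Jasper has the best Copeland score.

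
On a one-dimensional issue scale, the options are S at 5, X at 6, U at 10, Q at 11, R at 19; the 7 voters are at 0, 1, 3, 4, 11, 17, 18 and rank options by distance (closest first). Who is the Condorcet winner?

With single-peaked preferences on a line, the Condorcet winner is the candidate closest to the median voter.
The median voter (position 4) is closest to S at 5.
Check: S vs Q — voters closer to S: 4 of 7.

S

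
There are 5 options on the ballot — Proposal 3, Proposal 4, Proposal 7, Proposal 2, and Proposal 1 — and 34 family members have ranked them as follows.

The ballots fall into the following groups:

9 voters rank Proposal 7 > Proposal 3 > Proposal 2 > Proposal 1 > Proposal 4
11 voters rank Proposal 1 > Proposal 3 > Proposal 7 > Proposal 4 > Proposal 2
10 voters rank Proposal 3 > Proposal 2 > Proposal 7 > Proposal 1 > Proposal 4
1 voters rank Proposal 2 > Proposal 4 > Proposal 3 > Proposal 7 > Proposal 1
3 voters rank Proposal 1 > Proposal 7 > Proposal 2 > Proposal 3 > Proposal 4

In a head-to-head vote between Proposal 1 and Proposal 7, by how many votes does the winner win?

6

Ballots ranking Proposal 1 above Proposal 7: 11+3 = 14.
Ballots ranking Proposal 7 above Proposal 1: 9+10+1 = 20.
Proposal 7 wins 20–14, a margin of 6.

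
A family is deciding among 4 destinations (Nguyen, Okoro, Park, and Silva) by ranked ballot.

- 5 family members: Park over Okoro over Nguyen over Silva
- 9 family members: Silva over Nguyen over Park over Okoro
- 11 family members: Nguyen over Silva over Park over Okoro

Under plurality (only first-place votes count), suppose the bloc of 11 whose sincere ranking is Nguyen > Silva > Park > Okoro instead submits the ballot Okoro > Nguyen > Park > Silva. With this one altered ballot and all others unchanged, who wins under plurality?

Okoro

First-place totals with the altered ballot: Nguyen 0, Okoro 11, Park 5, Silva 9.
The switch changes the winner from Nguyen to Okoro.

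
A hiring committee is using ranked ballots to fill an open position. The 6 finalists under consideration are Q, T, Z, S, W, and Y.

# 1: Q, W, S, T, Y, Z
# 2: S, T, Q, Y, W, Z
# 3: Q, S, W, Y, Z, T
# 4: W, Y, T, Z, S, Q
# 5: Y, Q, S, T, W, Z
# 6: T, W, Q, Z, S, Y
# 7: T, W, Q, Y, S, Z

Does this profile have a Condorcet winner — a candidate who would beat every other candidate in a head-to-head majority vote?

Head-to-head results (7 voters total):
Q vs T: T wins 4–3.
Q vs Z: Q wins 6–1.
Q vs S: Q wins 5–2.
Q vs W: Q wins 4–3.
Q vs Y: Q wins 5–2.
T vs Z: T wins 6–1.
T vs S: S wins 4–3.
T vs W: T wins 4–3.
T vs Y: T wins 4–3.
Z vs S: S wins 5–2.
Z vs W: W wins 7–0.
Z vs Y: Y wins 6–1.
S vs W: W wins 4–3.
S vs Y: S wins 4–3.
W vs Y: W wins 5–2.
No candidate beats all others: Q beats S beats T beats Q, a majority cycle.

No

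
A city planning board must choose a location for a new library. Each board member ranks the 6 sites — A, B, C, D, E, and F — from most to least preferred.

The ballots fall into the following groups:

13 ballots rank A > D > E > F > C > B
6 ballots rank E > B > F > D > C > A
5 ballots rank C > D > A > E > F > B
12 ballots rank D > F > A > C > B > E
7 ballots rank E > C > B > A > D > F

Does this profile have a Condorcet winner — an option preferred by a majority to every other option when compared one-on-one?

Yes

Head-to-head results (43 voters total):
A vs B: A wins 30–13.
A vs C: A wins 25–18.
A vs D: D wins 23–20.
A vs E: A wins 30–13.
A vs F: A wins 25–18.
B vs C: C wins 37–6.
B vs D: D wins 30–13.
B vs E: E wins 31–12.
B vs F: F wins 30–13.
C vs D: D wins 31–12.
C vs E: E wins 26–17.
C vs F: F wins 31–12.
D vs E: D wins 30–13.
D vs F: D wins 37–6.
E vs F: E wins 31–12.
D beats each rival — A (23–20), B (30–13), C (31–12), E (30–13), F (37–6) — so D is the Condorcet winner.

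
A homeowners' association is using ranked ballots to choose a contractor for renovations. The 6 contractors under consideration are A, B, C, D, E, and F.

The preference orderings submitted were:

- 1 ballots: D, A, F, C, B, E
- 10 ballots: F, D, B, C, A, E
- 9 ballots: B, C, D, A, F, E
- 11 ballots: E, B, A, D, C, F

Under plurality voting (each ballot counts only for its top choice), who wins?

First-place vote totals:
  A: 0
  B: 9
  C: 0
  D: 1
  E: 11
  F: 10
E has the most first-place votes.

E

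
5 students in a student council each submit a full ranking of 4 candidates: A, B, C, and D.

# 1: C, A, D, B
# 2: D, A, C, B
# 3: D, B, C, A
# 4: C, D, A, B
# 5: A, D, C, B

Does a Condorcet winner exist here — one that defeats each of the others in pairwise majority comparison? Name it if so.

Head-to-head results (5 voters total):
A vs B: A wins 4–1.
A vs C: C wins 3–2.
A vs D: D wins 3–2.
B vs C: C wins 4–1.
B vs D: D wins 5–0.
C vs D: D wins 3–2.
D beats each rival — A (3–2), B (5–0), C (3–2) — so D is the Condorcet winner.

D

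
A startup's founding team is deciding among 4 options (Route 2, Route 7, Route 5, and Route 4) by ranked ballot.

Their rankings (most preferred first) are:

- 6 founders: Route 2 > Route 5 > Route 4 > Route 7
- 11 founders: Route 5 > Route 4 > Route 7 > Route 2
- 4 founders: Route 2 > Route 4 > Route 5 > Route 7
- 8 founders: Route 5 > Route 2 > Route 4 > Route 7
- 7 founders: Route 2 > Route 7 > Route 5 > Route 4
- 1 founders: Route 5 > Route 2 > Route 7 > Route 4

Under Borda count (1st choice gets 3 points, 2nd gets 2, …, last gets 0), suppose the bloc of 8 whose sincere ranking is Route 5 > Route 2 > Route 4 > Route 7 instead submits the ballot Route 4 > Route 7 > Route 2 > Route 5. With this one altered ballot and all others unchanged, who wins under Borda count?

Route 2

Borda totals with the altered ballot: Route 2 61, Route 7 42, Route 5 59, Route 4 60.
The switch changes the winner from Route 5 to Route 2.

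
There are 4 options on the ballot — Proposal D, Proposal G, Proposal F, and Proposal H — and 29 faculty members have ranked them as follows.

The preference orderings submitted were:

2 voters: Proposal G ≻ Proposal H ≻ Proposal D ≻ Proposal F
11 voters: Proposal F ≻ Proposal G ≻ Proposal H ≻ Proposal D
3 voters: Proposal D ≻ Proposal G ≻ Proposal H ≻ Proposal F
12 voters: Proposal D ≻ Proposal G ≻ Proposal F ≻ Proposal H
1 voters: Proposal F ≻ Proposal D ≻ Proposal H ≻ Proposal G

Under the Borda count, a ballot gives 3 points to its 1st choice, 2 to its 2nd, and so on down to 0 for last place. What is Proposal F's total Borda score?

Borda scores:
  Proposal D: 2·1 + 11·0 + 3·3 + 12·3 + 2 = 49
  Proposal G: 2·3 + 11·2 + 3·2 + 12·2 + 0 = 58
  Proposal F: 2·0 + 11·3 + 3·0 + 12·1 + 3 = 48
  Proposal H: 2·2 + 11·1 + 3·1 + 12·0 + 1 = 19

48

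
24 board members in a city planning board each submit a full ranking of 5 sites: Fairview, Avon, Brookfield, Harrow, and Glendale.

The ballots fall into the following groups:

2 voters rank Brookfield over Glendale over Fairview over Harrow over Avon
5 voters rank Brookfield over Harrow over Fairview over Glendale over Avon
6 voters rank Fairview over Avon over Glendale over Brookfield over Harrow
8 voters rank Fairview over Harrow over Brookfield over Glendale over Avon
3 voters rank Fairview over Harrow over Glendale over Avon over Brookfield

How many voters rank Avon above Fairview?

0

Ballots ranking Avon above Fairview: 0.
Ballots ranking Fairview above Avon: 2+5+6+8+3 = 24.
So 0 of 24 voters prefer Avon to Fairview.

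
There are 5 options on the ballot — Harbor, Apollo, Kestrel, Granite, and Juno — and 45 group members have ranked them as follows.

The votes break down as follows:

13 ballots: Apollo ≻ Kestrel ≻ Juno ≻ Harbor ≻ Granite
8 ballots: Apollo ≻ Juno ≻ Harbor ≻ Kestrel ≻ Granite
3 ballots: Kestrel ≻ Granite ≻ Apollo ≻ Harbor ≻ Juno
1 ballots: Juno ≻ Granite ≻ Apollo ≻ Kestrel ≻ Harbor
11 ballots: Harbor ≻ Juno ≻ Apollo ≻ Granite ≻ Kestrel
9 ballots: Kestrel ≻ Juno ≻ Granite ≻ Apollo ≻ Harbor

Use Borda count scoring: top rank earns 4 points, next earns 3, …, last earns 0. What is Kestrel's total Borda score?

Borda scores:
  Harbor: 13·1 + 8·2 + 3·1 + 0 + 11·4 + 9·0 = 76
  Apollo: 13·4 + 8·4 + 3·2 + 2 + 11·2 + 9·1 = 123
  Kestrel: 13·3 + 8·1 + 3·4 + 1 + 11·0 + 9·4 = 96
  Granite: 13·0 + 8·0 + 3·3 + 3 + 11·1 + 9·2 = 41
  Juno: 13·2 + 8·3 + 3·0 + 4 + 11·3 + 9·3 = 114

96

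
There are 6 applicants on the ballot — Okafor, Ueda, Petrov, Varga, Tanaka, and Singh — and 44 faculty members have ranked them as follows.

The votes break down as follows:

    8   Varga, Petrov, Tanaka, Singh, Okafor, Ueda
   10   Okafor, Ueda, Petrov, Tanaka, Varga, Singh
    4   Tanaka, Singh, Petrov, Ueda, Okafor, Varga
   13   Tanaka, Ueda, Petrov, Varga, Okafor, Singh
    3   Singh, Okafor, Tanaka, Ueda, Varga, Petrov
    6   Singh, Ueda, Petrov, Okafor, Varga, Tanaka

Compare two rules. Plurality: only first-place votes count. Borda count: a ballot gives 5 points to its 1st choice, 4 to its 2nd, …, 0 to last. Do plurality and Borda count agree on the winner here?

Plurality first-place counts: Okafor 10, Ueda 0, Petrov 0, Varga 8, Tanaka 17, Singh 9 → Tanaka.
Borda totals: Okafor 99, Ueda 130, Petrov 131, Varga 85, Tanaka 138, Singh 77 → Tanaka.
The two rules agree on Tanaka.

Yes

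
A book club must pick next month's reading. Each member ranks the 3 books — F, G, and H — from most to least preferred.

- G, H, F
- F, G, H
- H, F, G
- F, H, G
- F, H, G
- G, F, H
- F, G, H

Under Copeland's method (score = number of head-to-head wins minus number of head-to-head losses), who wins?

F

Pairwise results:
  F vs G: F wins 5–2.
  F vs H: F wins 5–2.
  G vs H: G wins 4–3.
Copeland scores (wins − losses):
  F: 2 − 0 = 2
  G: 1 − 1 = 0
  H: 0 − 2 = -2
F has the best Copeland score.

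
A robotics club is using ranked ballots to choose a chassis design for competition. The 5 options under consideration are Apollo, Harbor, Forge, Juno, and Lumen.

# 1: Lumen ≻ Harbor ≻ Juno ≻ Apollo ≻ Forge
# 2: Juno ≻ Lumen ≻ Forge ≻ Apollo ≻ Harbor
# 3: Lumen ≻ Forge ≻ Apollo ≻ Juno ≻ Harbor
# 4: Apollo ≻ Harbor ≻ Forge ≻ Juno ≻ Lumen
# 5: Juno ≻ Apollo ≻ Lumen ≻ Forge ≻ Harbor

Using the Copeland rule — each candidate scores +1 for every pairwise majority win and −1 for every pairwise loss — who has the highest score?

Juno

Pairwise results:
  Apollo vs Harbor: Apollo wins 4–1.
  Apollo vs Forge: Apollo wins 3–2.
  Apollo vs Juno: Juno wins 3–2.
  Apollo vs Lumen: Lumen wins 3–2.
  Harbor vs Forge: Forge wins 3–2.
  Harbor vs Juno: Juno wins 3–2.
  Harbor vs Lumen: Lumen wins 4–1.
  Forge vs Juno: Juno wins 3–2.
  Forge vs Lumen: Lumen wins 4–1.
  Juno vs Lumen: Juno wins 3–2.
Copeland scores (wins − losses):
  Apollo: 2 − 2 = 0
  Harbor: 0 − 4 = -4
  Forge: 1 − 3 = -2
  Juno: 4 − 0 = 4
  Lumen: 3 − 1 = 2
Juno has the best Copeland score.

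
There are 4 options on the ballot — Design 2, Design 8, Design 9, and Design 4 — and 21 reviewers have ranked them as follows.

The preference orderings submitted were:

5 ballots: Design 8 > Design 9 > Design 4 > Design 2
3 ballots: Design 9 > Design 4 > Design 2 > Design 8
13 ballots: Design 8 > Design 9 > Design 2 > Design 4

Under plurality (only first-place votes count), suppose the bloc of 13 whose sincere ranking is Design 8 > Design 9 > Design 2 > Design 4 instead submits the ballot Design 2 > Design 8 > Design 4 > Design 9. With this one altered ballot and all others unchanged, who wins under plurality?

First-place totals with the altered ballot: Design 2 13, Design 8 5, Design 9 3, Design 4 0.
The switch changes the winner from Design 8 to Design 2.

Design 2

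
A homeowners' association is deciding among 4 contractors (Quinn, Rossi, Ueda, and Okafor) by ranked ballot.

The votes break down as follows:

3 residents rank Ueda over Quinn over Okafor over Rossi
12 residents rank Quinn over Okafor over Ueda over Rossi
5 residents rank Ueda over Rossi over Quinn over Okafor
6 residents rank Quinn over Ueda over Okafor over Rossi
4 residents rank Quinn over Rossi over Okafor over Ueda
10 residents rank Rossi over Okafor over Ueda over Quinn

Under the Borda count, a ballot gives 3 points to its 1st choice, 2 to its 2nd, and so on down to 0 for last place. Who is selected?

Borda scores:
  Quinn: 3·2 + 12·3 + 5·1 + 6·3 + 4·3 + 10·0 = 77
  Rossi: 3·0 + 12·0 + 5·2 + 6·0 + 4·2 + 10·3 = 48
  Ueda: 3·3 + 12·1 + 5·3 + 6·2 + 4·0 + 10·1 = 58
  Okafor: 3·1 + 12·2 + 5·0 + 6·1 + 4·1 + 10·2 = 57
Quinn has the highest total.

Quinn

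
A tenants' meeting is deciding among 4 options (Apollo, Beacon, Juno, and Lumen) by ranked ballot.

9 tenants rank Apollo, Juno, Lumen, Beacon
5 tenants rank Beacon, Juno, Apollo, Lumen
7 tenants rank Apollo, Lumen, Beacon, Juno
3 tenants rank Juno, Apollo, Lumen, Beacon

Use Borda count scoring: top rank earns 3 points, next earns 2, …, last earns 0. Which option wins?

Apollo

Borda scores:
  Apollo: 9·3 + 5·1 + 7·3 + 3·2 = 59
  Beacon: 9·0 + 5·3 + 7·1 + 3·0 = 22
  Juno: 9·2 + 5·2 + 7·0 + 3·3 = 37
  Lumen: 9·1 + 5·0 + 7·2 + 3·1 = 26
Apollo has the highest total.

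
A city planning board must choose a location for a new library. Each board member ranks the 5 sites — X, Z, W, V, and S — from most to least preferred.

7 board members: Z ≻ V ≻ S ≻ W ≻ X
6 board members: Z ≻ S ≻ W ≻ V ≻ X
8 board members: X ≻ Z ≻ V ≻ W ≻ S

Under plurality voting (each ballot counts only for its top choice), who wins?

Z

First-place vote totals:
  X: 8
  Z: 13
  W: 0
  V: 0
  S: 0
Z has the most first-place votes.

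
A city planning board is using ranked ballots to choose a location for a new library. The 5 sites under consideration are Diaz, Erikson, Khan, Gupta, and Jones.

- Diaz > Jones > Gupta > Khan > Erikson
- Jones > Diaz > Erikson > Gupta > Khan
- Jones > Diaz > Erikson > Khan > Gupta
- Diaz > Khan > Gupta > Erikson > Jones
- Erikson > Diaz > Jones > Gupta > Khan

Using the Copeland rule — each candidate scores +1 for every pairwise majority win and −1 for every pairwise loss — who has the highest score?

Pairwise results:
  Diaz vs Erikson: Diaz wins 4–1.
  Diaz vs Khan: Diaz wins 5–0.
  Diaz vs Gupta: Diaz wins 5–0.
  Diaz vs Jones: Diaz wins 3–2.
  Erikson vs Khan: Erikson wins 3–2.
  Erikson vs Gupta: Erikson wins 3–2.
  Erikson vs Jones: Jones wins 3–2.
  Khan vs Gupta: Gupta wins 3–2.
  Khan vs Jones: Jones wins 4–1.
  Gupta vs Jones: Jones wins 4–1.
Copeland scores (wins − losses):
  Diaz: 4 − 0 = 4
  Erikson: 2 − 2 = 0
  Khan: 0 − 4 = -4
  Gupta: 1 − 3 = -2
  Jones: 3 − 1 = 2
Diaz has the best Copeland score.

Diaz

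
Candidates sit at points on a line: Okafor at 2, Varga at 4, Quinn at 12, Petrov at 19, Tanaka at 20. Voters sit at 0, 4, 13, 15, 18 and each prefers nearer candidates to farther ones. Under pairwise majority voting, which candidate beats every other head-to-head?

Quinn

With single-peaked preferences on a line, the Condorcet winner is the candidate closest to the median voter.
The median voter (position 13) is closest to Quinn at 12.
Check: Quinn vs Okafor — voters closer to Quinn: 3 of 5.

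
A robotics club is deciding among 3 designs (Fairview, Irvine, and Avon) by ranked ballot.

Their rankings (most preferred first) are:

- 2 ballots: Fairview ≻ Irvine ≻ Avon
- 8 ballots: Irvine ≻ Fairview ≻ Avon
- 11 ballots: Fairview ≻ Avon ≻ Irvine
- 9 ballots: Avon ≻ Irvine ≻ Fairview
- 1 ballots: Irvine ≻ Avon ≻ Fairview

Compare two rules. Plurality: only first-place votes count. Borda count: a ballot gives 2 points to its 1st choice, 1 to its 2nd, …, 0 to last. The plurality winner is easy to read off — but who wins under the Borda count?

Fairview

Plurality first-place counts: Fairview 13, Irvine 9, Avon 9 → Fairview.
Borda totals: Fairview 34, Irvine 29, Avon 30 → Fairview.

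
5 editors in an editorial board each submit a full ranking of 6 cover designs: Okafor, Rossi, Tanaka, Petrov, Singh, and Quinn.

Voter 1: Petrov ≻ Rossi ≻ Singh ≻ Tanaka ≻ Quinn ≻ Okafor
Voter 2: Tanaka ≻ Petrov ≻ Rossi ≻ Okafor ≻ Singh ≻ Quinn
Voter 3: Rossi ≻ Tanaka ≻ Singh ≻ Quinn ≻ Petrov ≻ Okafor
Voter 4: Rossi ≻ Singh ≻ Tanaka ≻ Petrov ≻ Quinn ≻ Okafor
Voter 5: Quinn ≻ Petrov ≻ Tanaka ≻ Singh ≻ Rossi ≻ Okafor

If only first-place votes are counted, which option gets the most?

First-place vote totals:
  Okafor: 0
  Rossi: 2
  Tanaka: 1
  Petrov: 1
  Singh: 0
  Quinn: 1
Rossi has the most first-place votes.

Rossi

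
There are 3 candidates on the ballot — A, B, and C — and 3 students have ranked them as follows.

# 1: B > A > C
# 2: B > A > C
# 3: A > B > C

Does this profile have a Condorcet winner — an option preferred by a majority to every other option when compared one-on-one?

Head-to-head results (3 voters total):
A vs B: B wins 2–1.
A vs C: A wins 3–0.
B vs C: B wins 3–0.
B beats each rival — A (2–1), C (3–0) — so B is the Condorcet winner.

Yes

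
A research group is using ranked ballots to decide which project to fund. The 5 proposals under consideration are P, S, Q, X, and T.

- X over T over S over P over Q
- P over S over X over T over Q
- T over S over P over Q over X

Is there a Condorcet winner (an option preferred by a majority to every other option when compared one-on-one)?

No

Head-to-head results (3 voters total):
P vs S: S wins 2–1.
P vs Q: P wins 3–0.
P vs X: P wins 2–1.
P vs T: T wins 2–1.
S vs Q: S wins 3–0.
S vs X: S wins 2–1.
S vs T: T wins 2–1.
Q vs X: X wins 2–1.
Q vs T: T wins 3–0.
X vs T: X wins 2–1.
No candidate beats all others: P beats X beats T beats P, a majority cycle.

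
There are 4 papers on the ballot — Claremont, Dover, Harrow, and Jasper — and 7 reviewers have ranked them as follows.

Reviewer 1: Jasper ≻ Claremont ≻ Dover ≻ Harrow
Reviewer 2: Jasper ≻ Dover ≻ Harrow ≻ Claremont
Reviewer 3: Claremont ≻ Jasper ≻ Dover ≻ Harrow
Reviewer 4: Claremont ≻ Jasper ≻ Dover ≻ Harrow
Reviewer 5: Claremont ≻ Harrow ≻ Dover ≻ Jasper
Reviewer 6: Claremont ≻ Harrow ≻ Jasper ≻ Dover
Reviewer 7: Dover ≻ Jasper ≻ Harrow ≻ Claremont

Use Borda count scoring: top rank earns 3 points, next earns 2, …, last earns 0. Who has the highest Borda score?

Claremont

Borda scores:
  Claremont: 2 + 0 + 3 + 3 + 3 + 3 + 0 = 14
  Dover: 1 + 2 + 1 + 1 + 1 + 0 + 3 = 9
  Harrow: 0 + 1 + 0 + 0 + 2 + 2 + 1 = 6
  Jasper: 3 + 3 + 2 + 2 + 0 + 1 + 2 = 13
Claremont has the highest total.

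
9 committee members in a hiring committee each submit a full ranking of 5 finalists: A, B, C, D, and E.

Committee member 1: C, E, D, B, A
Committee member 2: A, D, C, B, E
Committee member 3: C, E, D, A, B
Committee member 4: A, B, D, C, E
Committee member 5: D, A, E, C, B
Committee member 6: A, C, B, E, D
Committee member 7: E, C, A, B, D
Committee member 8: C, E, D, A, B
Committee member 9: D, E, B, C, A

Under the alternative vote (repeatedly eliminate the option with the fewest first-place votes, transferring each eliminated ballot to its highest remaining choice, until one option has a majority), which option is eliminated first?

Round 1: A 3, C 3, D 2, E 1, B 0. B has the fewest and is eliminated.
Round 2: A 3, C 3, D 2, E 1. E has the fewest and is eliminated.
Round 3: C 4, A 3, D 2. D has the fewest and is eliminated.
Round 4: C 5, A 4. C has a majority.

B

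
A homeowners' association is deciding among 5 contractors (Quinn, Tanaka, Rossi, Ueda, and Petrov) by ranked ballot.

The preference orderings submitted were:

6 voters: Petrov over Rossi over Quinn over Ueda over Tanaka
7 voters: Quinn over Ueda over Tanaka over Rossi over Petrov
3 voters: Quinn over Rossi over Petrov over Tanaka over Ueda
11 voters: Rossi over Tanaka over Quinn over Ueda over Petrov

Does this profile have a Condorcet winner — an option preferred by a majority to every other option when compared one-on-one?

Yes

Head-to-head results (27 voters total):
Quinn vs Tanaka: Quinn wins 16–11.
Quinn vs Rossi: Rossi wins 17–10.
Quinn vs Ueda: Quinn wins 27–0.
Quinn vs Petrov: Quinn wins 21–6.
Tanaka vs Rossi: Rossi wins 20–7.
Tanaka vs Ueda: Tanaka wins 14–13.
Tanaka vs Petrov: Tanaka wins 18–9.
Rossi vs Ueda: Rossi wins 20–7.
Rossi vs Petrov: Rossi wins 21–6.
Ueda vs Petrov: Ueda wins 18–9.
Rossi beats each rival — Quinn (17–10), Tanaka (20–7), Ueda (20–7), Petrov (21–6) — so Rossi is the Condorcet winner.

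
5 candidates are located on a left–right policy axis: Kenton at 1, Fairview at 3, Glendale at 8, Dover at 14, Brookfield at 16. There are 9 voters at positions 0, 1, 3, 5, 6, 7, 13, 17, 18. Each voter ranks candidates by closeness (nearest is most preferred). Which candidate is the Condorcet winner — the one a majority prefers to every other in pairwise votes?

With single-peaked preferences on a line, the Condorcet winner is the candidate closest to the median voter.
The median voter (position 6) is closest to Glendale at 8.
Check: Glendale vs Dover — voters closer to Glendale: 6 of 9.

Glendale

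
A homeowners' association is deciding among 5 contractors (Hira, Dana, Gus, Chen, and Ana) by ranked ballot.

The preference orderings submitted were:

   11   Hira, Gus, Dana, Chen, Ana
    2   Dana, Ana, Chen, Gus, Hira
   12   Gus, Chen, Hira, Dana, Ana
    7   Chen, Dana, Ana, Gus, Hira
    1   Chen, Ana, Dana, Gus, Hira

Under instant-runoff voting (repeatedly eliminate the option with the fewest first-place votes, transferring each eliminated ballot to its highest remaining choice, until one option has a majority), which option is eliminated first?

Ana

Round 1: Gus 12, Hira 11, Chen 8, Dana 2, Ana 0. Ana has the fewest and is eliminated.
Round 2: Gus 12, Hira 11, Chen 8, Dana 2. Dana has the fewest and is eliminated.
Round 3: Gus 12, Hira 11, Chen 10. Chen has the fewest and is eliminated.
Round 4: Gus 22, Hira 11. Gus has a majority.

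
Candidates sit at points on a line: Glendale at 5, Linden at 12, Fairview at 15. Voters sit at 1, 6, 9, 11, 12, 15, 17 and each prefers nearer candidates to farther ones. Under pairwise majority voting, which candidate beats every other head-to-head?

With single-peaked preferences on a line, the Condorcet winner is the candidate closest to the median voter.
The median voter (position 11) is closest to Linden at 12.
Check: Linden vs Fairview — voters closer to Linden: 5 of 7.

Linden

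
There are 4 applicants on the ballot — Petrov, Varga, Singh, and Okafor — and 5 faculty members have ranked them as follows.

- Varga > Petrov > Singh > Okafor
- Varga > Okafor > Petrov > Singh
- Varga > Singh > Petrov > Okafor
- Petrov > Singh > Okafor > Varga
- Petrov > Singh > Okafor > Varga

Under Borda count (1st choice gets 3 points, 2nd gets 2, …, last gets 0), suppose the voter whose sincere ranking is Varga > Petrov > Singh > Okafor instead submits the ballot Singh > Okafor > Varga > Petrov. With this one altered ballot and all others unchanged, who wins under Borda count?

Borda totals with the altered ballot: Petrov 8, Varga 7, Singh 9, Okafor 6.
The switch changes the winner from Petrov to Singh.

Singh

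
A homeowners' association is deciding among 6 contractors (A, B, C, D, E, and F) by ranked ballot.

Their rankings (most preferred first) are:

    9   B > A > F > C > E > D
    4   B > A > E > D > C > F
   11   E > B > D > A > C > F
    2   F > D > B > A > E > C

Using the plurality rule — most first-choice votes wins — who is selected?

First-place vote totals:
  A: 0
  B: 13
  C: 0
  D: 0
  E: 11
  F: 2
B has the most first-place votes.

B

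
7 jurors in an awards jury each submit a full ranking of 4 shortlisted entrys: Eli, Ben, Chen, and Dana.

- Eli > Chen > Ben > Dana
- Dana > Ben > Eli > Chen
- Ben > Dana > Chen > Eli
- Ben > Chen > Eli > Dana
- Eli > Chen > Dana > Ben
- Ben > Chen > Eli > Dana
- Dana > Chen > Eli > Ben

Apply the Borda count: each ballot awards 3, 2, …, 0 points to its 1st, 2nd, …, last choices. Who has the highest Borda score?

Ben

Borda scores:
  Eli: 3 + 1 + 0 + 1 + 3 + 1 + 1 = 10
  Ben: 1 + 2 + 3 + 3 + 0 + 3 + 0 = 12
  Chen: 2 + 0 + 1 + 2 + 2 + 2 + 2 = 11
  Dana: 0 + 3 + 2 + 0 + 1 + 0 + 3 = 9
Ben has the highest total.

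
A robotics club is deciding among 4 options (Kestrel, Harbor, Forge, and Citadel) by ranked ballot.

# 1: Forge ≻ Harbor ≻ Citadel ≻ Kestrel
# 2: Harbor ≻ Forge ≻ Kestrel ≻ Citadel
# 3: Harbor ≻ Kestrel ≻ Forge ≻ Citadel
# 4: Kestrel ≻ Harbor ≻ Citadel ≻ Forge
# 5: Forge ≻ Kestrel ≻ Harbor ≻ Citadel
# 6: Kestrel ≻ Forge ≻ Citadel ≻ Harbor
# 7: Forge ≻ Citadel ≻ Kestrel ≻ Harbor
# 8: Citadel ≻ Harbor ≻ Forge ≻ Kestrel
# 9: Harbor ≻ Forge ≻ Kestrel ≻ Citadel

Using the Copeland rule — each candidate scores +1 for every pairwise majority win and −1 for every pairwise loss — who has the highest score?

Pairwise results:
  Kestrel vs Harbor: Harbor wins 5–4.
  Kestrel vs Forge: Forge wins 6–3.
  Kestrel vs Citadel: Kestrel wins 6–3.
  Harbor vs Forge: Harbor wins 5–4.
  Harbor vs Citadel: Harbor wins 6–3.
  Forge vs Citadel: Forge wins 7–2.
Copeland scores (wins − losses):
  Kestrel: 1 − 2 = -1
  Harbor: 3 − 0 = 3
  Forge: 2 − 1 = 1
  Citadel: 0 − 3 = -3
Harbor has the best Copeland score.

Harbor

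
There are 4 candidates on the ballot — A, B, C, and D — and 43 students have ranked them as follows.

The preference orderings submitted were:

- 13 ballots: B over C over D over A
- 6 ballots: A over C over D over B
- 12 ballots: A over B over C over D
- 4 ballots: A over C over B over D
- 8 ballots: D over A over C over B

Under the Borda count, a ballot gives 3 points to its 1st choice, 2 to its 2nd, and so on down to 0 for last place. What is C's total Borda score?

Borda scores:
  A: 13·0 + 6·3 + 12·3 + 4·3 + 8·2 = 82
  B: 13·3 + 6·0 + 12·2 + 4·1 + 8·0 = 67
  C: 13·2 + 6·2 + 12·1 + 4·2 + 8·1 = 66
  D: 13·1 + 6·1 + 12·0 + 4·0 + 8·3 = 43

66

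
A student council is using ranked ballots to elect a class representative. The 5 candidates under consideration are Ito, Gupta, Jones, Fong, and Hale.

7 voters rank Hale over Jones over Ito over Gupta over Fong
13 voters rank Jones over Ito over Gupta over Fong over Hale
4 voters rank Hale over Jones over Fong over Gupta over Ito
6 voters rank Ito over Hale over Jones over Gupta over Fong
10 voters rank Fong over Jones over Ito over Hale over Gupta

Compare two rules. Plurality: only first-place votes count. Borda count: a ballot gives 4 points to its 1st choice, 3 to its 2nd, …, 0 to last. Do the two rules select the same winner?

Plurality first-place counts: Ito 6, Gupta 0, Jones 13, Fong 10, Hale 11 → Jones.
Borda totals: Ito 97, Gupta 43, Jones 127, Fong 61, Hale 72 → Jones.
The two rules agree on Jones.

Yes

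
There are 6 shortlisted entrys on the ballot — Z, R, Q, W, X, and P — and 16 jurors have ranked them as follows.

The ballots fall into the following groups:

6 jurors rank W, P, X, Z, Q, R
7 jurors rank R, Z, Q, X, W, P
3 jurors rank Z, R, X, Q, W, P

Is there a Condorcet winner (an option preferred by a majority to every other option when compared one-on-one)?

Head-to-head results (16 voters total):
Z vs R: Z wins 9–7.
Z vs Q: Z wins 16–0.
Z vs W: Z wins 10–6.
Z vs X: Z wins 10–6.
Z vs P: Z wins 10–6.
R vs Q: R wins 10–6.
R vs W: R wins 10–6.
R vs X: R wins 10–6.
R vs P: R wins 10–6.
Q vs W: Q wins 10–6.
Q vs X: X wins 9–7.
Q vs P: Q wins 10–6.
W vs X: X wins 10–6.
W vs P: W wins 16–0.
X vs P: X wins 10–6.
Z beats each rival — R (9–7), Q (16–0), W (10–6), X (10–6), P (10–6) — so Z is the Condorcet winner.

Yes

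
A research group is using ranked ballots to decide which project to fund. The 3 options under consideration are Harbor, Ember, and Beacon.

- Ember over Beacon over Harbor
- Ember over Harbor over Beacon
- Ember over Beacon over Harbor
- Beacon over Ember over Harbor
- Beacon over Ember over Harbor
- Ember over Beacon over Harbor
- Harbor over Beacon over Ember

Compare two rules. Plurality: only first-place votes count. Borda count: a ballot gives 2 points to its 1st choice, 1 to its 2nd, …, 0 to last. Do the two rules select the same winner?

Plurality first-place counts: Harbor 1, Ember 4, Beacon 2 → Ember.
Borda totals: Harbor 3, Ember 10, Beacon 8 → Ember.
The two rules agree on Ember.

Yes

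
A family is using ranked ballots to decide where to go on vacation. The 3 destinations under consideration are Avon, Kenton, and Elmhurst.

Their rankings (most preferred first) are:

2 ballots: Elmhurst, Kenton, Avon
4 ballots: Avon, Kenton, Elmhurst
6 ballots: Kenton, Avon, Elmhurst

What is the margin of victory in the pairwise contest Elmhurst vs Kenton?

Ballots ranking Elmhurst above Kenton: 2.
Ballots ranking Kenton above Elmhurst: 4+6 = 10.
Kenton wins 10–2, a margin of 8.

8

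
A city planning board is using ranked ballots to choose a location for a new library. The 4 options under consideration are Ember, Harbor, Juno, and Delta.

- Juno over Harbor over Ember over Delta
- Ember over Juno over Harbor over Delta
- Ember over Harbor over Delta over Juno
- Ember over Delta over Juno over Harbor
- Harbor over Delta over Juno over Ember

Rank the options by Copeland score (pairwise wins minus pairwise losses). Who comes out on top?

Ember

Pairwise results:
  Ember vs Harbor: Ember wins 3–2.
  Ember vs Juno: Ember wins 3–2.
  Ember vs Delta: Ember wins 4–1.
  Harbor vs Juno: Juno wins 3–2.
  Harbor vs Delta: Harbor wins 4–1.
  Juno vs Delta: Delta wins 3–2.
Copeland scores (wins − losses):
  Ember: 3 − 0 = 3
  Harbor: 1 − 2 = -1
  Juno: 1 − 2 = -1
  Delta: 1 − 2 = -1
Ember has the best Copeland score.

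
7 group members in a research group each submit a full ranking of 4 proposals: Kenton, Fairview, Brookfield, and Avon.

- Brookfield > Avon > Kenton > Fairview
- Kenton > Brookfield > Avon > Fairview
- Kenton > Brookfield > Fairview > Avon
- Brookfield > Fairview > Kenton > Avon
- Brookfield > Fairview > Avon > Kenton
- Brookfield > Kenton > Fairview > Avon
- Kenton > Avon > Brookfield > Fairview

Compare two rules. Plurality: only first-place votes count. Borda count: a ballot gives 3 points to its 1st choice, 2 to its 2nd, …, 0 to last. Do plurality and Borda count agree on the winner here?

Yes

Plurality first-place counts: Kenton 3, Fairview 0, Brookfield 4, Avon 0 → Brookfield.
Borda totals: Kenton 13, Fairview 6, Brookfield 17, Avon 6 → Brookfield.
The two rules agree on Brookfield.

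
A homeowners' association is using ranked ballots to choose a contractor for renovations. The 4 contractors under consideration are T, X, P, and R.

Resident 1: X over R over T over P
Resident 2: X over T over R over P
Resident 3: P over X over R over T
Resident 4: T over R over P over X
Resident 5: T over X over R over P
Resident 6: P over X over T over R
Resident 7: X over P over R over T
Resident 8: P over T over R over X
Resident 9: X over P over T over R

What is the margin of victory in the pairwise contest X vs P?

Ballots ranking X above P: 5.
Ballots ranking P above X: 4.
X wins 5–4, a margin of 1.

1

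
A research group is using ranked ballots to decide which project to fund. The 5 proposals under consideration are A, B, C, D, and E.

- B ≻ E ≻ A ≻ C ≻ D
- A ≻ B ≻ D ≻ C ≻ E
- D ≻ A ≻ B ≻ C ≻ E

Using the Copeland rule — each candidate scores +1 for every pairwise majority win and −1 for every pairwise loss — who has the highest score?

Pairwise results:
  A vs B: A wins 2–1.
  A vs C: A wins 3–0.
  A vs D: A wins 2–1.
  A vs E: A wins 2–1.
  B vs C: B wins 3–0.
  B vs D: B wins 2–1.
  B vs E: B wins 3–0.
  C vs D: D wins 2–1.
  C vs E: C wins 2–1.
  D vs E: D wins 2–1.
Copeland scores (wins − losses):
  A: 4 − 0 = 4
  B: 3 − 1 = 2
  C: 1 − 3 = -2
  D: 2 − 2 = 0
  E: 0 − 4 = -4
A has the best Copeland score.

A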